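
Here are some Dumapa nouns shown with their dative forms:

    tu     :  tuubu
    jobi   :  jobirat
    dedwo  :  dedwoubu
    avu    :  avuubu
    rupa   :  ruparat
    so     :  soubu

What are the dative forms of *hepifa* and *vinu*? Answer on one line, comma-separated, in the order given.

The alternation tracks the last vowel of the stem — -ubu when the last vowel of the stem is a rounded vowel (*tu*, *dedwo*, *avu*, *so*); -rat when the last vowel of the stem is an unrounded vowel (*jobi*, *rupa*).
*hepifa* — last vowel /a/ (an unrounded vowel) → -rat → *hepifarat*.
*vinu*: last vowel = /u/, a rounded vowel → -ubu → *vinuubu*.

hepifarat, vinuubu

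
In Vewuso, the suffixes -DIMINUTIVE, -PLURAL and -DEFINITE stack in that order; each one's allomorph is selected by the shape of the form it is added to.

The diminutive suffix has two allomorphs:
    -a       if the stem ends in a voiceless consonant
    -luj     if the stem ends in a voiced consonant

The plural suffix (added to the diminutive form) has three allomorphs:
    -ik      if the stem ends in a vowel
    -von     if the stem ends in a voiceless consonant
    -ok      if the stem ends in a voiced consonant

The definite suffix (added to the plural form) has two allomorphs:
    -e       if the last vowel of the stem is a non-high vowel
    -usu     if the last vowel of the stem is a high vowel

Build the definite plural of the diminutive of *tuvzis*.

tuvzisaikusu

The final consonant of *tuvzis* is /s/, which is voiceless, so the diminutive suffix is -a, giving *tuvzisa*.
The diminutive form *tuvzisa*: final sound = /a/, a vowel → -ik → *tuvzisaik*.
Since the last vowel of the plural form *tuvzisaik* is /i/ (a high vowel), it takes -usu, giving *tuvzisaikusu*.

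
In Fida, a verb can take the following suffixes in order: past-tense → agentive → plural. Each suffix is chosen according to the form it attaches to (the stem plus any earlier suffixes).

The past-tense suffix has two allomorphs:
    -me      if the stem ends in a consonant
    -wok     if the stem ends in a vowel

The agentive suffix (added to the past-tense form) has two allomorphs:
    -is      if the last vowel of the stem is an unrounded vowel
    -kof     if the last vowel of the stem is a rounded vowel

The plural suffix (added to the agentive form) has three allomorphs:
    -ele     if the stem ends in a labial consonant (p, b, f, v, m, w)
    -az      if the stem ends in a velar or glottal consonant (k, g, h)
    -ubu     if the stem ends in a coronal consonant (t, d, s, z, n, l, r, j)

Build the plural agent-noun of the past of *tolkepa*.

*tolkepa*: final sound = /a/, a vowel → -wok → *tolkepawok*.
The last vowel of the past-tense form *tolkepawok* is /o/, which is a rounded vowel, so the agentive suffix is -kof, giving *tolkepawokkof*.
The agentive form *tolkepawokkof* — final consonant /f/ (labial) → -ele → *tolkepawokkofele*.

tolkepawokkofele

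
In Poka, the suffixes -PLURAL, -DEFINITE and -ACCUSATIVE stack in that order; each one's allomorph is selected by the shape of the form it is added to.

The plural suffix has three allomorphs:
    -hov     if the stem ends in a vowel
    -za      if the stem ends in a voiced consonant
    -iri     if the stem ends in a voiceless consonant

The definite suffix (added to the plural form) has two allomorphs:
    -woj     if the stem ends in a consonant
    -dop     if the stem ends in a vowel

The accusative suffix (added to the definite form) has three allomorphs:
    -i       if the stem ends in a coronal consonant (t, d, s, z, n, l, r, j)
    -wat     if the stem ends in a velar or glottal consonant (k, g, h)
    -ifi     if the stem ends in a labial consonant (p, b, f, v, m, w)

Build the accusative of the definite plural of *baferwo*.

baferwohovwoji

*baferwo* — final sound /o/ (a vowel) → -hov → *baferwohov*.
The final sound of the plural form *baferwohov* is /v/, which is a consonant, so the definite suffix is -woj, giving *baferwohovwoj*.
Since the final consonant of the definite form *baferwohovwoj* is /j/ (coronal), it takes -i, giving *baferwohovwoji*.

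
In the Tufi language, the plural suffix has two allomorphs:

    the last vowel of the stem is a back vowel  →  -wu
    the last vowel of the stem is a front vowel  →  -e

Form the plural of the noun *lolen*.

lolene

The last vowel of *lolen* is /e/, which is a front vowel, so the suffix is -e, giving *lolene*.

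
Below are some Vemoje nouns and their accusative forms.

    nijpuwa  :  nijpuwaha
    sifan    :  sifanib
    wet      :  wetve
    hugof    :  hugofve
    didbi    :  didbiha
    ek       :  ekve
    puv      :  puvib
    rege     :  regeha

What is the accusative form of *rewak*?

The pattern is voicing of the final sound: -ve when the stem ends in a voiceless consonant (*wet*, *hugof*, *ek*); -ib when the stem ends in a voiced consonant (*sifan*, *puv*); -ha when the stem ends in a vowel (*nijpuwa*, *didbi*, *rege*).
Since the final sound of *rewak* is /k/ (a voiceless consonant), it takes -ve, giving *rewakve*.

rewakve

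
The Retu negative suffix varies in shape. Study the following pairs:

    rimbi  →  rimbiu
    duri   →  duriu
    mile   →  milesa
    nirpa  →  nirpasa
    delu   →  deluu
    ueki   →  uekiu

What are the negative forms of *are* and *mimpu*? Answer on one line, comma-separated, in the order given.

The pattern is height harmony: -u when the last vowel of the stem is a high vowel (*rimbi*, *duri*, *delu*, *ueki*); -sa when the last vowel of the stem is a non-high vowel (*mile*, *nirpa*).
The last vowel of *are* is /e/, which is a non-high vowel, so the suffix is -sa, giving *aresa*.
Since the last vowel of *mimpu* is /u/ (a high vowel), it takes -u, giving *mimpuu*.

aresa, mimpuu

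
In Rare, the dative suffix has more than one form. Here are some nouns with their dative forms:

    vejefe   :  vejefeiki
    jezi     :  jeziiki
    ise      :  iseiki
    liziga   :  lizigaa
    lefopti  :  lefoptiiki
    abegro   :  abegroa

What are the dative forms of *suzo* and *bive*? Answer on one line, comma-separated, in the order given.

suzoa, biveiki

The pattern is front/back vowel harmony: -iki when the last vowel of the stem is a front vowel (*vejefe*, *jezi*, *ise*, *lefopti*); -a when the last vowel of the stem is a back vowel (*liziga*, *abegro*).
*suzo* — last vowel /o/ (a back vowel) → -a → *suzoa*.
*bive*: last vowel = /e/, a front vowel → -iki → *biveiki*.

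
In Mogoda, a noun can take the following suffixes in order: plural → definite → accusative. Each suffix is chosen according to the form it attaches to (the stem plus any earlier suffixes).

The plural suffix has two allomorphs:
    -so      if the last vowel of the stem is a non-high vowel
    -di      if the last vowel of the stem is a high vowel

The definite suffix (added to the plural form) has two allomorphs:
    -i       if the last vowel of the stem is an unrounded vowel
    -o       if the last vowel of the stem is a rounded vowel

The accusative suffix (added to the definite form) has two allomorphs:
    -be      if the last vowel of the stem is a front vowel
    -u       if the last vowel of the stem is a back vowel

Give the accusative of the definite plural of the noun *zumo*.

*zumo* — last vowel /o/ (a non-high vowel) → -so → *zumoso*.
Since the last vowel of the plural form *zumoso* is /o/ (a rounded vowel), it takes -o, giving *zumosoo*.
The last vowel of the definite form *zumosoo* is /o/, which is a back vowel, so the accusative suffix is -u, giving *zumosoou*.

zumosoou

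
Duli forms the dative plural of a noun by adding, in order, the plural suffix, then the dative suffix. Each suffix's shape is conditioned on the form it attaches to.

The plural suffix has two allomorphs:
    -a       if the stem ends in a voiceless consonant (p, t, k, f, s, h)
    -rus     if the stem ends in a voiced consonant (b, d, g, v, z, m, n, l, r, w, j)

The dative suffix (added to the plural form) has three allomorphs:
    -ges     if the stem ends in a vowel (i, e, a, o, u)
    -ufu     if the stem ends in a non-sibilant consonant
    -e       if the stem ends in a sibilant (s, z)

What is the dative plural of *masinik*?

The final consonant of *masinik* is /k/, which is voiceless, so the plural suffix is -a, giving *masinika*.
The plural form *masinika* — final sound /a/ (a vowel) → -ges → *masinikages*.

masinikages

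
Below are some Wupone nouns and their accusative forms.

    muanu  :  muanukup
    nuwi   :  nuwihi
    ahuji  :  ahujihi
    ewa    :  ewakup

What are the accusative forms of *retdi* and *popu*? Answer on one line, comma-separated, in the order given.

retdihi, popukup

The suffix is conditioned by the last vowel: -hi when the last vowel of the stem is a front vowel (*nuwi*, *ahuji*); -kup when the last vowel of the stem is a back vowel (*muanu*, *ewa*).
The last vowel of *retdi* is /i/, which is a front vowel, so the suffix is -hi, giving *retdihi*.
*popu*: last vowel = /u/, a back vowel → -kup → *popukup*.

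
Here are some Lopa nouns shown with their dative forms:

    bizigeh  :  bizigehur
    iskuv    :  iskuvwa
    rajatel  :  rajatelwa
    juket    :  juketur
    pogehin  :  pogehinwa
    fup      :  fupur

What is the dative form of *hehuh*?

hehuhur

The suffix is conditioned by the final consonant: -ur when the stem ends in a voiceless consonant (*bizigeh*, *juket*, *fup*); -wa when the stem ends in a voiced consonant (*iskuv*, *rajatel*, *pogehin*).
The final consonant of *hehuh* is /h/, which is voiceless, so the suffix is -ur, giving *hehuhur*.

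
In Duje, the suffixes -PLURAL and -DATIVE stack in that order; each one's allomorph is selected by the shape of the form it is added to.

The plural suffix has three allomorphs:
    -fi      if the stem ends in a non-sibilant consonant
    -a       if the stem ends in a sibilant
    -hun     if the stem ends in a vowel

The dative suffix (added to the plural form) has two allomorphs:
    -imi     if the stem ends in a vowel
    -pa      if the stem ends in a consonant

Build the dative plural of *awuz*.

The final sound of *awuz* is /z/, which is a sibilant, so the plural suffix is -a, giving *awuza*.
Since the final sound of the plural form *awuza* is /a/ (a vowel), it takes -imi, giving *awuzaimi*.

awuzaimi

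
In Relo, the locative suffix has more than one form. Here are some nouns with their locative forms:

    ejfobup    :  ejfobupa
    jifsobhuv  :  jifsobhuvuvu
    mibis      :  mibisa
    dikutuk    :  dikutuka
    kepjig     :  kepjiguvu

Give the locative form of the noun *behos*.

Looking at the final consonant of each stem: -a when the stem ends in a voiceless consonant (*ejfobup*, *mibis*, *dikutuk*); -uvu when the stem ends in a voiced consonant (*jifsobhuv*, *kepjig*).
*behos*: final consonant = /s/, voiceless → -a → *behosa*.

behosa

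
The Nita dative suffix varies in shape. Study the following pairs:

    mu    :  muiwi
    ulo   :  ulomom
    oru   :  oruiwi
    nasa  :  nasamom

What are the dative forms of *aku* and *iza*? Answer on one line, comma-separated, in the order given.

akuiwi, izamom

The suffix is conditioned by the last vowel: -iwi when the last vowel of the stem is a high vowel (*mu*, *oru*); -mom when the last vowel of the stem is a non-high vowel (*ulo*, *nasa*).
*aku*: last vowel = /u/, a high vowel → -iwi → *akuiwi*.
The last vowel of *iza* is /a/, which is a non-high vowel, so the suffix is -mom, giving *izamom*.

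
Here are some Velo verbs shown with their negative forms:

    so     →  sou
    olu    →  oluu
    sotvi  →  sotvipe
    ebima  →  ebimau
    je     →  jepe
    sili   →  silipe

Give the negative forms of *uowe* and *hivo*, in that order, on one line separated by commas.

The alternation tracks the last vowel of the stem — -pe when the last vowel of the stem is a front vowel (*sotvi*, *je*, *sili*); -u when the last vowel of the stem is a back vowel (*so*, *olu*, *ebima*).
Since the last vowel of *uowe* is /e/ (a front vowel), it takes -pe, giving *uowepe*.
Since the last vowel of *hivo* is /o/ (a back vowel), it takes -u, giving *hivou*.

uowepe, hivou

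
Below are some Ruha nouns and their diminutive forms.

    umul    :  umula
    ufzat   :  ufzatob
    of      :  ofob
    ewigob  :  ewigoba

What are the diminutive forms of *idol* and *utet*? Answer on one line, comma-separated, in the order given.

idola, utetob

The pattern is voicing of the final consonant: -ob when the stem ends in a voiceless consonant (*ufzat*, *of*); -a when the stem ends in a voiced consonant (*umul*, *ewigob*).
The final consonant of *idol* is /l/, which is voiced, so the suffix is -a, giving *idola*.
The final consonant of *utet* is /t/, which is voiceless, so the suffix is -ob, giving *utetob*.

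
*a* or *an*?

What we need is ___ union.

The indefinite article is chosen by the initial *sound* of the following word, not its spelling.
*union* begins with the sound /juː/ (u pronounced /juː/) — a consonant sound.
So the article is *a*: What we need is a union.

a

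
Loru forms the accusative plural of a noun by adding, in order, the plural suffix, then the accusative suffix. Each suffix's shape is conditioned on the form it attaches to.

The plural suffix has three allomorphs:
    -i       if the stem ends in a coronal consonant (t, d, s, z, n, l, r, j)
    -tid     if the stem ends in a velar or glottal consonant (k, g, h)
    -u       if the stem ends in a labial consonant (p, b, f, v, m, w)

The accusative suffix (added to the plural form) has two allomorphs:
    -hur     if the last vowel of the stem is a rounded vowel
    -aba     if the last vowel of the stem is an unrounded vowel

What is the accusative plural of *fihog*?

fihogtidaba

Since the final consonant of *fihog* is /g/ (velar/glottal), it takes -tid, giving *fihogtid*.
The plural form *fihogtid*: last vowel = /i/, an unrounded vowel → -aba → *fihogtidaba*.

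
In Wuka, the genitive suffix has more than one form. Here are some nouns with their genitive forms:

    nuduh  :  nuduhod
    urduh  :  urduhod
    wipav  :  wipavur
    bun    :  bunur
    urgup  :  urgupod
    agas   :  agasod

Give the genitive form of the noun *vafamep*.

The alternation tracks the final consonant of the stem — -od when the stem ends in a voiceless consonant (*nuduh*, *urduh*, *urgup*, *agas*); -ur when the stem ends in a voiced consonant (*wipav*, *bun*).
*vafamep*: final consonant = /p/, voiceless → -od → *vafamepod*.

vafamepod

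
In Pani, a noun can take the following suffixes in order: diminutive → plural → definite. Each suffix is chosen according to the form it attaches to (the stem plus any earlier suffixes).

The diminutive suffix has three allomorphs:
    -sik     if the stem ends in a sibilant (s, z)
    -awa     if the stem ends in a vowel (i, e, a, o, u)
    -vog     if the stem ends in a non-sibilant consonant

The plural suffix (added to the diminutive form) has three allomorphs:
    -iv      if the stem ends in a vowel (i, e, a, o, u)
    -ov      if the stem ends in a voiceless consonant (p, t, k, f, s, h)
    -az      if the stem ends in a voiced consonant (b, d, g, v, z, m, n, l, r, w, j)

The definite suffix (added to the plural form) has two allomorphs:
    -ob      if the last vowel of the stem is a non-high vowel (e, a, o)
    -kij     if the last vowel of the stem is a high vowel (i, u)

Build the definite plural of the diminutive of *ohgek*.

The final sound of *ohgek* is /k/, which is a non-sibilant consonant, so the diminutive suffix is -vog, giving *ohgekvog*.
Since the final sound of the diminutive form *ohgekvog* is /g/ (a voiced consonant), it takes -az, giving *ohgekvogaz*.
The plural form *ohgekvogaz* — last vowel /a/ (a non-high vowel) → -ob → *ohgekvogazob*.

ohgekvogazob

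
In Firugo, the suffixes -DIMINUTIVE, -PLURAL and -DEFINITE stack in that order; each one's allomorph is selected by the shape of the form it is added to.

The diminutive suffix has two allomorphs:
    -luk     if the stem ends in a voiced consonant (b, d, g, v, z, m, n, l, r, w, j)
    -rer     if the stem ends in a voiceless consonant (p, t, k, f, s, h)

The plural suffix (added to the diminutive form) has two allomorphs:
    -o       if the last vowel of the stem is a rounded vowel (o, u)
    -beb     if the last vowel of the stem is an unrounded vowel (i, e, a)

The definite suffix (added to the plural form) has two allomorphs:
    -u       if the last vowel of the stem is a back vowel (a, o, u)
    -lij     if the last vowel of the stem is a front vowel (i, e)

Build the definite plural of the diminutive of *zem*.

Since the final consonant of *zem* is /m/ (voiced), it takes -luk, giving *zemluk*.
Since the last vowel of the diminutive form *zemluk* is /u/ (a rounded vowel), it takes -o, giving *zemluko*.
The plural form *zemluko* — last vowel /o/ (a back vowel) → -u → *zemlukou*.

zemlukou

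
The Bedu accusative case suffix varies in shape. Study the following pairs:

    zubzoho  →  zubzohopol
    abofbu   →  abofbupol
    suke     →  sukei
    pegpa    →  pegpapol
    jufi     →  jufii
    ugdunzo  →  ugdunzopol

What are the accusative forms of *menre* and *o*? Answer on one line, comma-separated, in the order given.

menrei, opol

The pattern is front/back vowel harmony: -i when the last vowel of the stem is a front vowel (*suke*, *jufi*); -pol when the last vowel of the stem is a back vowel (*zubzoho*, *abofbu*, *pegpa*, *ugdunzo*).
*menre*: last vowel = /e/, a front vowel → -i → *menrei*.
Since the last vowel of *o* is /o/ (a back vowel), it takes -pol, giving *opol*.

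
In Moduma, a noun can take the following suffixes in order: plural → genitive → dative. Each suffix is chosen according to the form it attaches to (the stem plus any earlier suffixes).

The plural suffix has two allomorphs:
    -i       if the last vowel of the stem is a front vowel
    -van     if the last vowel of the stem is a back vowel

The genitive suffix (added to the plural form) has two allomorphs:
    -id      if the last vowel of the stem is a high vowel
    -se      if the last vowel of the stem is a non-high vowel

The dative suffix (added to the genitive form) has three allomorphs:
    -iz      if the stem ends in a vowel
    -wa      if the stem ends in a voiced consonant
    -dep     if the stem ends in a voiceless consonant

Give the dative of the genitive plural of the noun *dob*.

*dob* — last vowel /o/ (a back vowel) → -van → *dobvan*.
The plural form *dobvan* — last vowel /a/ (a non-high vowel) → -se → *dobvanse*.
The final sound of the genitive form *dobvanse* is /e/, which is a vowel, so the dative suffix is -iz, giving *dobvanseiz*.

dobvanseiz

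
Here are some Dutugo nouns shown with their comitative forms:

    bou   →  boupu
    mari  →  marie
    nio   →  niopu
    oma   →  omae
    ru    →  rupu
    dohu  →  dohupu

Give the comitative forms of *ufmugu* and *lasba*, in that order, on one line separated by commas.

ufmugupu, lasbae

The suffix is conditioned by the last vowel: -pu when the last vowel of the stem is a rounded vowel (*bou*, *nio*, *ru*, *dohu*); -e when the last vowel of the stem is an unrounded vowel (*mari*, *oma*).
*ufmugu*: last vowel = /u/, a rounded vowel → -pu → *ufmugupu*.
Since the last vowel of *lasba* is /a/ (an unrounded vowel), it takes -e, giving *lasbae*.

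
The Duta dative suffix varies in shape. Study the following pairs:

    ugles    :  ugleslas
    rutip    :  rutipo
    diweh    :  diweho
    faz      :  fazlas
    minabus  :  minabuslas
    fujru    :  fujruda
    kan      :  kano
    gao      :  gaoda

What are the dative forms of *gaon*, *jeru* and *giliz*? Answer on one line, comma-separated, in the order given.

Looking at the final sound of each stem: -las when the stem ends in a sibilant (*ugles*, *faz*, *minabus*); -o when the stem ends in a non-sibilant consonant (*rutip*, *diweh*, *kan*); -da when the stem ends in a vowel (*fujru*, *gao*).
Since the final sound of *gaon* is /n/ (a non-sibilant consonant), it takes -o, giving *gaono*.
*jeru* — final sound /u/ (a vowel) → -da → *jeruda*.
*giliz* — final sound /z/ (a sibilant) → -las → *gilizlas*.

gaono, jeruda, gilizlas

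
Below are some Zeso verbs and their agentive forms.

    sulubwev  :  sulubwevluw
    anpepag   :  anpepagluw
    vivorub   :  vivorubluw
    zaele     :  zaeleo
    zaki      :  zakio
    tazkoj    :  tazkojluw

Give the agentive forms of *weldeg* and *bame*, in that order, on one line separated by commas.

The pattern is consonant vs. vowel: -luw when the stem ends in a consonant (*sulubwev*, *anpepag*, *vivorub*, *tazkoj*); -o when the stem ends in a vowel (*zaele*, *zaki*).
*weldeg* — final sound /g/ (a consonant) → -luw → *weldegluw*.
The final sound of *bame* is /e/, which is a vowel, so the suffix is -o, giving *bameo*.

weldegluw, bameo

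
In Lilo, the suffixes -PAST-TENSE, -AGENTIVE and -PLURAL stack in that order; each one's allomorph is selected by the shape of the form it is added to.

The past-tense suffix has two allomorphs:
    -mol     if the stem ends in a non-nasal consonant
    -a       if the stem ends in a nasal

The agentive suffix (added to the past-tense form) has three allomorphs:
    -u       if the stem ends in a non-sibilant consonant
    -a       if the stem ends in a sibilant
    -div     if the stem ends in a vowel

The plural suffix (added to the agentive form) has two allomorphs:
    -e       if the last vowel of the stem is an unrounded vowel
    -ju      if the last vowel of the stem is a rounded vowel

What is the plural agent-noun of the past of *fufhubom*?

fufhubomadive

Since the final consonant of *fufhubom* is /m/ (a nasal), it takes -a, giving *fufhuboma*.
The past-tense form *fufhuboma* — final sound /a/ (a vowel) → -div → *fufhubomadiv*.
The agentive form *fufhubomadiv*: last vowel = /i/, an unrounded vowel → -e → *fufhubomadive*.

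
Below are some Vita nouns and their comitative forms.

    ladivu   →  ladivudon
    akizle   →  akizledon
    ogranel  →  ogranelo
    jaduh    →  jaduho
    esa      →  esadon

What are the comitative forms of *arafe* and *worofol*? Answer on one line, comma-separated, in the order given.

The pattern is consonant vs. vowel: -o when the stem ends in a consonant (*ogranel*, *jaduh*); -don when the stem ends in a vowel (*ladivu*, *akizle*, *esa*).
Since the final sound of *arafe* is /e/ (a vowel), it takes -don, giving *arafedon*.
*worofol* — final sound /l/ (a consonant) → -o → *worofolo*.

arafedon, worofolo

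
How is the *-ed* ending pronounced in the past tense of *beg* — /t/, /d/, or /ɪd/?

/d/

The stem *beg* ends in a voiced sound other than /d/.
The -ed suffix is realized as /ɪd/ after /t, d/; as /t/ after other voiceless consonants; and as /d/ after other voiced sounds.
So -ed on *beg* is pronounced /d/.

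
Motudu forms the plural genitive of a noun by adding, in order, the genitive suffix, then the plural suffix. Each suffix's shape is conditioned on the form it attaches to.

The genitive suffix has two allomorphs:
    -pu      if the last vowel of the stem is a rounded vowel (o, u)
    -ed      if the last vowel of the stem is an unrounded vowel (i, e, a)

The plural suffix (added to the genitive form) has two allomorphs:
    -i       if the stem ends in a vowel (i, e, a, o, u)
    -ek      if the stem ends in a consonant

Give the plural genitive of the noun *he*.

*he* — last vowel /e/ (an unrounded vowel) → -ed → *heed*.
The final sound of the genitive form *heed* is /d/, which is a consonant, so the plural suffix is -ek, giving *heedek*.

heedek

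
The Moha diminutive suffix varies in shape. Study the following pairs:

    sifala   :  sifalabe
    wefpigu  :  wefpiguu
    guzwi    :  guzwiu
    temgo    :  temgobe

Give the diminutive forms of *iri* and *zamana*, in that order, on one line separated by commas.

The alternation tracks the last vowel of the stem — -u when the last vowel of the stem is a high vowel (*wefpigu*, *guzwi*); -be when the last vowel of the stem is a non-high vowel (*sifala*, *temgo*).
*iri* — last vowel /i/ (a high vowel) → -u → *iriu*.
The last vowel of *zamana* is /a/, which is a non-high vowel, so the suffix is -be, giving *zamanabe*.

iriu, zamanabe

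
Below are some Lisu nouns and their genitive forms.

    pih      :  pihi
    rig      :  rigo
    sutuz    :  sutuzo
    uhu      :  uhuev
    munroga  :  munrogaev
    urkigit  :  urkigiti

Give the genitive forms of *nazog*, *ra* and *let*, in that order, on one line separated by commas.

nazogo, raev, leti

Looking at the final sound of each stem: -i when the stem ends in a voiceless consonant (*pih*, *urkigit*); -o when the stem ends in a voiced consonant (*rig*, *sutuz*); -ev when the stem ends in a vowel (*uhu*, *munroga*).
Since the final sound of *nazog* is /g/ (a voiced consonant), it takes -o, giving *nazogo*.
The final sound of *ra* is /a/, which is a vowel, so the suffix is -ev, giving *raev*.
The final sound of *let* is /t/, which is a voiceless consonant, so the suffix is -i, giving *leti*.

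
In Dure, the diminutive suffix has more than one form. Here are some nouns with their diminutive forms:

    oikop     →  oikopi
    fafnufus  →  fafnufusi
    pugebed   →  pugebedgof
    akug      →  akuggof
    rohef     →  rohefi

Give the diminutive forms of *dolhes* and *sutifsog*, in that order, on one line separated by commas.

dolhesi, sutifsoggof

The pattern is voicing of the final consonant: -i when the stem ends in a voiceless consonant (*oikop*, *fafnufus*, *rohef*); -gof when the stem ends in a voiced consonant (*pugebed*, *akug*).
Since the final consonant of *dolhes* is /s/ (voiceless), it takes -i, giving *dolhesi*.
*sutifsog* — final consonant /g/ (voiced) → -gof → *sutifsoggof*.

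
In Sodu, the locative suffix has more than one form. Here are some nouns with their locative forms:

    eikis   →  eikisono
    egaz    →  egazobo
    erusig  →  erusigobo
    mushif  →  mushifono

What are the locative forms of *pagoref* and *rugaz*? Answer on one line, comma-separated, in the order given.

The pattern is voicing of the final consonant: -ono when the stem ends in a voiceless consonant (*eikis*, *mushif*); -obo when the stem ends in a voiced consonant (*egaz*, *erusig*).
*pagoref* — final consonant /f/ (voiceless) → -ono → *pagorefono*.
The final consonant of *rugaz* is /z/, which is voiced, so the suffix is -obo, giving *rugazobo*.

pagorefono, rugazobo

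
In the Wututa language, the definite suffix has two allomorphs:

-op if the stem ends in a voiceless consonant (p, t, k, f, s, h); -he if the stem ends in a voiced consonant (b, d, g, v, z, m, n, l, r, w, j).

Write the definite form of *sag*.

*sag* — final consonant /g/ (voiced) → -he → *saghe*.

saghe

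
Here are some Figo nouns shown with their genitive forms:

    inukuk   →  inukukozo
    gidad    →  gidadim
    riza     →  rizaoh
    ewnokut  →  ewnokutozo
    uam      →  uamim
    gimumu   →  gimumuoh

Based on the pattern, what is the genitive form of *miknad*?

The suffix is conditioned by the final sound: -ozo when the stem ends in a voiceless consonant (*inukuk*, *ewnokut*); -im when the stem ends in a voiced consonant (*gidad*, *uam*); -oh when the stem ends in a vowel (*riza*, *gimumu*).
*miknad* — final sound /d/ (a voiced consonant) → -im → *miknadim*.

miknadim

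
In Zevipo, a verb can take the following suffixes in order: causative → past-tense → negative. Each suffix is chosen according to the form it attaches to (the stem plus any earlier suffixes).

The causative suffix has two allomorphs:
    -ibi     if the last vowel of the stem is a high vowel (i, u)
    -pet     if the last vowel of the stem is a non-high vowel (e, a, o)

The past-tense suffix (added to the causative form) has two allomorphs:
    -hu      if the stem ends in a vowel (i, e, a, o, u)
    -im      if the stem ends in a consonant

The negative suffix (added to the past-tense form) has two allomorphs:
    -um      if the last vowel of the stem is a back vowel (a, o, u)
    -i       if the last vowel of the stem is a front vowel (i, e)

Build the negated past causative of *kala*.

kalapetimi

The last vowel of *kala* is /a/, which is a non-high vowel, so the causative suffix is -pet, giving *kalapet*.
The final sound of the causative form *kalapet* is /t/, which is a consonant, so the past-tense suffix is -im, giving *kalapetim*.
The past-tense form *kalapetim*: last vowel = /i/, a front vowel → -i → *kalapetimi*.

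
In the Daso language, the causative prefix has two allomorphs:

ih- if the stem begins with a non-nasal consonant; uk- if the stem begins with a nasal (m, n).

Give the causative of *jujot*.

ihjujot

Since the first consonant of *jujot* is /j/ (non-nasal), it takes ih-, giving *ihjujot*.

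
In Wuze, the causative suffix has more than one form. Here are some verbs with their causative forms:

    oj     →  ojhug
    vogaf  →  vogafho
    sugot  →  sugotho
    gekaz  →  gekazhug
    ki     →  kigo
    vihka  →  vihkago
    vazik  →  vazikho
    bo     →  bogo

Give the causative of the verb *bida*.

The alternation tracks the final sound of the stem — -ho when the stem ends in a voiceless consonant (*vogaf*, *sugot*, *vazik*); -hug when the stem ends in a voiced consonant (*oj*, *gekaz*); -go when the stem ends in a vowel (*ki*, *vihka*, *bo*).
Since the final sound of *bida* is /a/ (a vowel), it takes -go, giving *bidago*.

bidago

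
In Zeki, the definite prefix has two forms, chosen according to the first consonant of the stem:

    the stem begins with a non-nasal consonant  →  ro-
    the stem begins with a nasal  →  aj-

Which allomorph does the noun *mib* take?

The first consonant of *mib* is /m/, which is a nasal, so the prefix is aj-.

aj-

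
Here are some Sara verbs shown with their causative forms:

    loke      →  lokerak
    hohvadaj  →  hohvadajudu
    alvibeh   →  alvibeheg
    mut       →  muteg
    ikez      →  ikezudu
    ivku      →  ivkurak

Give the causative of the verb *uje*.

ujerak

The pattern is voicing of the final sound: -eg when the stem ends in a voiceless consonant (*alvibeh*, *mut*); -udu when the stem ends in a voiced consonant (*hohvadaj*, *ikez*); -rak when the stem ends in a vowel (*loke*, *ivku*).
The final sound of *uje* is /e/, which is a vowel, so the suffix is -rak, giving *ujerak*.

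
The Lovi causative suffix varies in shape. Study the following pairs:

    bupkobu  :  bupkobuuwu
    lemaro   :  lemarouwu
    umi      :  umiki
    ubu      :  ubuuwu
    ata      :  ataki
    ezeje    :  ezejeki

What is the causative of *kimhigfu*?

The pattern is rounding harmony: -uwu when the last vowel of the stem is a rounded vowel (*bupkobu*, *lemaro*, *ubu*); -ki when the last vowel of the stem is an unrounded vowel (*umi*, *ata*, *ezeje*).
The last vowel of *kimhigfu* is /u/, which is a rounded vowel, so the suffix is -uwu, giving *kimhigfuuwu*.

kimhigfuuwu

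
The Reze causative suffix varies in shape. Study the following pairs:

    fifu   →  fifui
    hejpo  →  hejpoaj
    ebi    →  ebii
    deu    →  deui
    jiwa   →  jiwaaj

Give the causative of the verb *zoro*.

zoroaj

The alternation tracks the last vowel of the stem — -i when the last vowel of the stem is a high vowel (*fifu*, *ebi*, *deu*); -aj when the last vowel of the stem is a non-high vowel (*hejpo*, *jiwa*).
The last vowel of *zoro* is /o/, which is a non-high vowel, so the suffix is -aj, giving *zoroaj*.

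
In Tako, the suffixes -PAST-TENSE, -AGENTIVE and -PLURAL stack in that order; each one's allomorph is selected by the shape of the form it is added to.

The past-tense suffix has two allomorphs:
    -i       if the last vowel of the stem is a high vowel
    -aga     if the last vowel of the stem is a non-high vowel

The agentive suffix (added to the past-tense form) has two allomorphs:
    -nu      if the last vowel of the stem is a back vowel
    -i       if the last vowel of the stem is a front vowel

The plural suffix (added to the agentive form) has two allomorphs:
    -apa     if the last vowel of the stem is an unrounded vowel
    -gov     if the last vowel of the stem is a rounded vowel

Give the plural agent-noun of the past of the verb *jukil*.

jukiliiapa

Since the last vowel of *jukil* is /i/ (a high vowel), it takes -i, giving *jukili*.
The past-tense form *jukili* — last vowel /i/ (a front vowel) → -i → *jukilii*.
Since the last vowel of the agentive form *jukilii* is /i/ (an unrounded vowel), it takes -apa, giving *jukiliiapa*.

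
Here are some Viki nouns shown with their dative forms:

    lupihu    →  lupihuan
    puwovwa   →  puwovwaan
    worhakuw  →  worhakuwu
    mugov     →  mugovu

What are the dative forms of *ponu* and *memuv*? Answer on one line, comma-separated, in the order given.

ponuan, memuvu

The pattern is consonant vs. vowel: -u when the stem ends in a consonant (*worhakuw*, *mugov*); -an when the stem ends in a vowel (*lupihu*, *puwovwa*).
The final sound of *ponu* is /u/, which is a vowel, so the suffix is -an, giving *ponuan*.
The final sound of *memuv* is /v/, which is a consonant, so the suffix is -u, giving *memuvu*.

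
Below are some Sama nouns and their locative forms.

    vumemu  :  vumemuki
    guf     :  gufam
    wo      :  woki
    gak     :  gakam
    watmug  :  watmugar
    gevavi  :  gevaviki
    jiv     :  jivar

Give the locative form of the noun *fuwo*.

fuwoki

The alternation tracks the final sound of the stem — -am when the stem ends in a voiceless consonant (*guf*, *gak*); -ar when the stem ends in a voiced consonant (*watmug*, *jiv*); -ki when the stem ends in a vowel (*vumemu*, *wo*, *gevavi*).
*fuwo*: final sound = /o/, a vowel → -ki → *fuwoki*.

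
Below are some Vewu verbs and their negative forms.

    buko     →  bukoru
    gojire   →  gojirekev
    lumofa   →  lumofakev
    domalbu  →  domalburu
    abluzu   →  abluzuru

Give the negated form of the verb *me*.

mekev

The suffix is conditioned by the last vowel: -ru when the last vowel of the stem is a rounded vowel (*buko*, *domalbu*, *abluzu*); -kev when the last vowel of the stem is an unrounded vowel (*gojire*, *lumofa*).
*me*: last vowel = /e/, an unrounded vowel → -kev → *mekev*.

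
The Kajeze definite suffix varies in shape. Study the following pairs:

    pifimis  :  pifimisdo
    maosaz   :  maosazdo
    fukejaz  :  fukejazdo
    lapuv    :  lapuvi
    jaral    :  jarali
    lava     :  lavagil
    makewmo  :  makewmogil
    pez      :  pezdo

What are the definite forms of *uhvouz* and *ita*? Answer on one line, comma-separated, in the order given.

The suffix is conditioned by the final sound: -do when the stem ends in a sibilant (*pifimis*, *maosaz*, *fukejaz*, *pez*); -i when the stem ends in a non-sibilant consonant (*lapuv*, *jaral*); -gil when the stem ends in a vowel (*lava*, *makewmo*).
The final sound of *uhvouz* is /z/, which is a sibilant, so the suffix is -do, giving *uhvouzdo*.
The final sound of *ita* is /a/, which is a vowel, so the suffix is -gil, giving *itagil*.

uhvouzdo, itagil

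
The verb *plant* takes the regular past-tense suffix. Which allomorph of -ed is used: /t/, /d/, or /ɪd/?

The stem *plant* ends in /t/ or /d/.
The -ed suffix is realized as /ɪd/ after /t, d/; as /t/ after other voiceless consonants; and as /d/ after other voiced sounds.
So -ed on *plant* is pronounced /ɪd/.

/ɪd/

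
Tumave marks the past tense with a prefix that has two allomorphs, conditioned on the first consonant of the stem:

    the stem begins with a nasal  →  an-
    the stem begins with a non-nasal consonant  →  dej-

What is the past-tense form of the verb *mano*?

anmano

Since the first consonant of *mano* is /m/ (a nasal), it takes an-, giving *anmano*.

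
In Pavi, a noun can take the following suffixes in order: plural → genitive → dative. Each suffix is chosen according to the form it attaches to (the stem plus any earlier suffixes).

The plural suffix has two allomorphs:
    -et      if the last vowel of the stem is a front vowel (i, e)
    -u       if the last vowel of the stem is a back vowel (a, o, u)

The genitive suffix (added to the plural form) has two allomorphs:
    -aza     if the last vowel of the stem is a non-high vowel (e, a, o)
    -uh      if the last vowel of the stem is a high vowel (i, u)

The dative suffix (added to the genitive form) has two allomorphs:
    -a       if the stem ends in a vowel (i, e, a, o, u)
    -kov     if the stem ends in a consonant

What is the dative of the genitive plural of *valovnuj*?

*valovnuj* — last vowel /u/ (a back vowel) → -u → *valovnuju*.
The plural form *valovnuju*: last vowel = /u/, a high vowel → -uh → *valovnujuuh*.
The genitive form *valovnujuuh*: final sound = /h/, a consonant → -kov → *valovnujuuhkov*.

valovnujuuhkov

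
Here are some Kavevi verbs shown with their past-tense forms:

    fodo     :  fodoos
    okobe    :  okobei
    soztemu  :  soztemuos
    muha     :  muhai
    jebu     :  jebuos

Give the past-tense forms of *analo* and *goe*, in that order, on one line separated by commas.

The alternation tracks the last vowel of the stem — -os when the last vowel of the stem is a rounded vowel (*fodo*, *soztemu*, *jebu*); -i when the last vowel of the stem is an unrounded vowel (*okobe*, *muha*).
The last vowel of *analo* is /o/, which is a rounded vowel, so the suffix is -os, giving *analoos*.
*goe* — last vowel /e/ (an unrounded vowel) → -i → *goei*.

analoos, goei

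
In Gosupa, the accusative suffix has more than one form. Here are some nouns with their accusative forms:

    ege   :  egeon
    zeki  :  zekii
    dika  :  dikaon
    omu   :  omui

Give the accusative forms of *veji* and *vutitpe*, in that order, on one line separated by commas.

Looking at the last vowel of each stem: -i when the last vowel of the stem is a high vowel (*zeki*, *omu*); -on when the last vowel of the stem is a non-high vowel (*ege*, *dika*).
Since the last vowel of *veji* is /i/ (a high vowel), it takes -i, giving *vejii*.
*vutitpe*: last vowel = /e/, a non-high vowel → -on → *vutitpeon*.

vejii, vutitpeon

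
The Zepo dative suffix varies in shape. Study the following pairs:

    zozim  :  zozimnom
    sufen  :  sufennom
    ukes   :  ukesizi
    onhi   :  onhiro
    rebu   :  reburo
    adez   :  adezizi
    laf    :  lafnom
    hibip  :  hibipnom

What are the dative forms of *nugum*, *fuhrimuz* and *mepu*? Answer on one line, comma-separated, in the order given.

The suffix is conditioned by the final sound: -izi when the stem ends in a sibilant (*ukes*, *adez*); -nom when the stem ends in a non-sibilant consonant (*zozim*, *sufen*, *laf*, *hibip*); -ro when the stem ends in a vowel (*onhi*, *rebu*).
Since the final sound of *nugum* is /m/ (a non-sibilant consonant), it takes -nom, giving *nugumnom*.
The final sound of *fuhrimuz* is /z/, which is a sibilant, so the suffix is -izi, giving *fuhrimuzizi*.
Since the final sound of *mepu* is /u/ (a vowel), it takes -ro, giving *mepuro*.

nugumnom, fuhrimuzizi, mepuro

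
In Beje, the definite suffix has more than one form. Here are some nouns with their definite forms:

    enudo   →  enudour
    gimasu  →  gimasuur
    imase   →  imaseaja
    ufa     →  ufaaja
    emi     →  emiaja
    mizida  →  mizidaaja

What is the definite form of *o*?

The alternation tracks the last vowel of the stem — -ur when the last vowel of the stem is a rounded vowel (*enudo*, *gimasu*); -aja when the last vowel of the stem is an unrounded vowel (*imase*, *ufa*, *emi*, *mizida*).
*o*: last vowel = /o/, a rounded vowel → -ur → *our*.

our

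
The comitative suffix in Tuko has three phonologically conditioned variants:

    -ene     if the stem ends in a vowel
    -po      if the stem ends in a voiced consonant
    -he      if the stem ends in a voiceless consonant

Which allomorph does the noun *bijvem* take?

-po

*bijvem*: final sound = /m/, a voiced consonant → -po.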